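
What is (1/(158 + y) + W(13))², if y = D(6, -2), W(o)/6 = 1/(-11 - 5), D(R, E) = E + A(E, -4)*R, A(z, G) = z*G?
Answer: 22801/166464 ≈ 0.13697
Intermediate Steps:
A(z, G) = G*z
D(R, E) = E - 4*E*R (D(R, E) = E + (-4*E)*R = E - 4*E*R)
W(o) = -3/8 (W(o) = 6/(-11 - 5) = 6/(-16) = 6*(-1/16) = -3/8)
y = 46 (y = -2*(1 - 4*6) = -2*(1 - 24) = -2*(-23) = 46)
(1/(158 + y) + W(13))² = (1/(158 + 46) - 3/8)² = (1/204 - 3/8)² = (-151/408)² = 22801/166464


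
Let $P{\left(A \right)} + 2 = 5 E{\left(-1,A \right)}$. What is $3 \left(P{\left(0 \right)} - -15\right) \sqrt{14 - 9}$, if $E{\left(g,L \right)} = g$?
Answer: $24 \sqrt{5} \approx 53.666$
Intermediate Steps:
$P{\left(A \right)} = -7$ ($P{\left(A \right)} = -2 + 5 \left(-1\right) = -2 - 5 = -7$)
$3 \left(P{\left(0 \right)} - -15\right) \sqrt{14 - 9} = 3 \left(-7 - -15\right) \sqrt{14 - 9} = 3 \left(-7 + 15\right) \sqrt{5} = 3 \cdot 8 \sqrt{5} = 24 \sqrt{5}$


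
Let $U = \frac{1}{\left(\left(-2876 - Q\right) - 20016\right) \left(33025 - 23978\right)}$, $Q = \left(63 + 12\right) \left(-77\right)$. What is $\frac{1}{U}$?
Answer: $-154857499$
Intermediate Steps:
$Q = -5775$ ($Q = 75 \left(-77\right) = -5775$)
$U = - \frac{1}{154857499}$ ($U = \frac{1}{\left(\left(-2876 - -5775\right) - 20016\right) \left(33025 - 23978\right)} = \frac{1}{\left(\left(-2876 + 5775\right) - 20016\right) 9047} = \frac{1}{\left(2899 - 20016\right) 9047} = \frac{1}{\left(-17117\right) 9047} = \frac{1}{-154857499} = - \frac{1}{154857499} \approx -6.4575 \cdot 10^{-9}$)
$\frac{1}{U} = \frac{1}{- \frac{1}{154857499}} = -154857499$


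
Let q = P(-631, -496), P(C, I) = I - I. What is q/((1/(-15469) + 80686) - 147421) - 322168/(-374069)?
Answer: 322168/374069 ≈ 0.86125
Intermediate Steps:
P(C, I) = 0
q = 0
q/((1/(-15469) + 80686) - 147421) - 322168/(-374069) = 0/((1/(-15469) + 80686) - 147421) - 322168/(-374069) = 0/((-1/15469 + 80686) - 147421) - 322168*(-1/374069) = 0/(1248131733/15469 - 147421) + 322168/374069 = 0/(-1032323716/15469) + 322168/374069 = 0*(-15469/1032323716) + 322168/374069 = 0 + 322168/374069 = 322168/374069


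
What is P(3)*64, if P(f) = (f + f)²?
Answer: 2304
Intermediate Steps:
P(f) = 4*f² (P(f) = (2*f)² = 4*f²)
P(3)*64 = (4*3²)*64 = (4*9)*64 = 36*64 = 2304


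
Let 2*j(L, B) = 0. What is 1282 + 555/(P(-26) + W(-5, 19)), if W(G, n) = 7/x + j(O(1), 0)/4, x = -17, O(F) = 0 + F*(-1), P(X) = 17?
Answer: 123653/94 ≈ 1315.5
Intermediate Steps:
O(F) = -F (O(F) = 0 - F = -F)
j(L, B) = 0 (j(L, B) = (½)*0 = 0)
W(G, n) = -7/17 (W(G, n) = 7/(-17) + 0/4 = 7*(-1/17) + 0*(¼) = -7/17 + 0 = -7/17)
1282 + 555/(P(-26) + W(-5, 19)) = 1282 + 555/(17 - 7/17) = 1282 + 555/(282/17) = 1282 + 555*(17/282) = 1282 + 3145/94 = 123653/94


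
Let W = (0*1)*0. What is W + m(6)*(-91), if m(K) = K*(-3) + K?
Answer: 1092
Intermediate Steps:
W = 0 (W = 0*0 = 0)
m(K) = -2*K (m(K) = -3*K + K = -2*K)
W + m(6)*(-91) = 0 - 2*6*(-91) = 0 - 12*(-91) = 0 + 1092 = 1092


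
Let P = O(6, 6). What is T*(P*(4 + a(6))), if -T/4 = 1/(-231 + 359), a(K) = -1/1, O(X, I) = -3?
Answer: 9/32 ≈ 0.28125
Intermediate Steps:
P = -3
a(K) = -1 (a(K) = -1*1 = -1)
T = -1/32 (T = -4/(-231 + 359) = -4/128 = -4*1/128 = -1/32 ≈ -0.031250)
T*(P*(4 + a(6))) = -(-3)*(4 - 1)/32 = -(-3)*3/32 = -1/32*(-9) = 9/32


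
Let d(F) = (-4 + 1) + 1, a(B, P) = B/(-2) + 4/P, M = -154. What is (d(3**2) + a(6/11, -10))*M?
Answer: 2058/5 ≈ 411.60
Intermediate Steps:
a(B, P) = 4/P - B/2 (a(B, P) = B*(-1/2) + 4/P = -B/2 + 4/P = 4/P - B/2)
d(F) = -2 (d(F) = -3 + 1 = -2)
(d(3**2) + a(6/11, -10))*M = (-2 + (4/(-10) - 3/11))*(-154) = (-2 + (4*(-1/10) - 3/11))*(-154) = (-2 + (-2/5 - 1/2*6/11))*(-154) = (-2 + (-2/5 - 3/11))*(-154) = (-2 - 37/55)*(-154) = -147/55*(-154) = 2058/5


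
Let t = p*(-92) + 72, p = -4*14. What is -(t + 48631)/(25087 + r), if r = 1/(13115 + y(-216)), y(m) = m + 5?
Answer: -694944920/323722649 ≈ -2.1467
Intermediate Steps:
y(m) = 5 + m
p = -56
r = 1/12904 (r = 1/(13115 + (5 - 216)) = 1/(13115 - 211) = 1/12904 ≈ 7.7495e-5)
t = 5224 (t = -56*(-92) + 72 = 5152 + 72 = 5224)
-(t + 48631)/(25087 + r) = -(5224 + 48631)/(25087 + 1/12904) = -53855/323722649/12904 = -53855*12904/323722649 = -1*694944920/323722649 = -694944920/323722649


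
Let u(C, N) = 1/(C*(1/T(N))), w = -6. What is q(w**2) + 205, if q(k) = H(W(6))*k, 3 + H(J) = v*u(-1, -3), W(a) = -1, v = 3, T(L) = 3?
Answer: -227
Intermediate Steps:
u(C, N) = 3/C (u(C, N) = 1/(C*(1/3)) = 3/C)
H(J) = -12 (H(J) = -3 + 3*(3/(-1)) = -3 + 3*(3*(-1)) = -3 + 3*(-3) = -3 - 9 = -12)
q(k) = -12*k
q(w**2) + 205 = -12*(-6)**2 + 205 = -12*36 + 205 = -432 + 205 = -227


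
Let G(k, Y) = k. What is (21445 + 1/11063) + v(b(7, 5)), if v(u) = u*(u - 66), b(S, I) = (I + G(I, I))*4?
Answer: 225740516/11063 ≈ 20405.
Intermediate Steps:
b(S, I) = 8*I (b(S, I) = (I + I)*4 = (2*I)*4 = 8*I)
v(u) = u*(-66 + u)
(21445 + 1/11063) + v(b(7, 5)) = (21445 + 1/11063) + (8*5)*(-66 + 8*5) = (21445 + 1/11063) + 40*(-66 + 40) = 237246036/11063 + 40*(-26) = 237246036/11063 - 1040 = 225740516/11063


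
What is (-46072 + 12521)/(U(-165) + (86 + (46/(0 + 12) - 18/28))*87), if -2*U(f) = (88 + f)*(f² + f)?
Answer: -234857/7346987 ≈ -0.031966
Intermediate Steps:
U(f) = -(88 + f)*(f + f²)/2 (U(f) = -(88 + f)*(f² + f)/2 = -(88 + f)*(f + f²)/2)
(-46072 + 12521)/(U(-165) + (86 + (46/(0 + 12) - 18/28))*87) = (-46072 + 12521)/(-½*(-165)*(88 + (-165)² + 89*(-165)) + (86 + (46/(0 + 12) - 18/28))*87) = -33551/(-½*(-165)*(88 + 27225 - 14685) + (86 + (46/12 - 18*1/28))*87) = -33551/(-½*(-165)*12628 + (86 + (46*(1/12) - 9/14))*87) = -33551/(1041810 + (86 + (23/6 - 9/14))*87) = -33551/(1041810 + (86 + 67/21)*87) = -33551/(1041810 + (1873/21)*87) = -33551/(1041810 + 54317/7) = -33551/7346987/7 = -33551*7/7346987 = -234857/7346987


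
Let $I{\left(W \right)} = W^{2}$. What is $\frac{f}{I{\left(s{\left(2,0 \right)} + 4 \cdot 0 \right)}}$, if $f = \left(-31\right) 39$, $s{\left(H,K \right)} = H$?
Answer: $- \frac{1209}{4} \approx -302.25$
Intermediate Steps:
$f = -1209$
$\frac{f}{I{\left(s{\left(2,0 \right)} + 4 \cdot 0 \right)}} = - \frac{1209}{\left(2 + 4 \cdot 0\right)^{2}} = - \frac{1209}{\left(2 + 0\right)^{2}} = - \frac{1209}{2^{2}} = - \frac{1209}{4}$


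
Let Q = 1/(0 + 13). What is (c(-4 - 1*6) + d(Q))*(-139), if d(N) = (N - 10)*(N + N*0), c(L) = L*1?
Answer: 252841/169 ≈ 1496.1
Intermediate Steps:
c(L) = L
Q = 1/13 ≈ 0.076923
d(N) = N*(-10 + N) (d(N) = (-10 + N)*(N + 0) = (-10 + N)*N = N*(-10 + N))
(c(-4 - 1*6) + d(Q))*(-139) = ((-4 - 1*6) + (-10 + 1/13)/13)*(-139) = ((-4 - 6) + (1/13)*(-129/13))*(-139) = (-10 - 129/169)*(-139) = -1819/169*(-139) = 252841/169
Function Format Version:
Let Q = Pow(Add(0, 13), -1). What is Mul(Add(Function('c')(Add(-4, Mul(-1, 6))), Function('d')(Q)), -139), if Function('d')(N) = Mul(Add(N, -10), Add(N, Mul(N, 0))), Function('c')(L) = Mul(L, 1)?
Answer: Rational(252841, 169) ≈ 1496.1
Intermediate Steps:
Function('c')(L) = L
Q = Rational(1, 13) (Q = Pow(13, -1) = Rational(1, 13) ≈ 0.076923)
Function('d')(N) = Mul(N, Add(-10, N)) (Function('d')(N) = Mul(Add(-10, N), Add(N, 0)) = Mul(Add(-10, N), N) = Mul(N, Add(-10, N)))
Mul(Add(Function('c')(Add(-4, Mul(-1, 6))), Function('d')(Q)), -139) = Mul(Add(Add(-4, Mul(-1, 6)), Mul(Rational(1, 13), Add(-10, Rational(1, 13)))), -139) = Mul(Add(Add(-4, -6), Mul(Rational(1, 13), Rational(-129, 13))), -139) = Mul(Add(-10, Rational(-129, 169)), -139) = Mul(Rational(-1819, 169), -139) = Rational(252841, 169)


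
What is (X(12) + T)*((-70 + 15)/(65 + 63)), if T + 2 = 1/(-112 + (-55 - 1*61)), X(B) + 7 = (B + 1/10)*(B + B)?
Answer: -3528701/29184 ≈ -120.91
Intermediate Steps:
X(B) = -7 + 2*B*(1/10 + B) (X(B) = -7 + (B + 1/10)*(B + B) = -7 + (B + 1/10)*(2*B) = -7 + (1/10 + B)*(2*B) = -7 + 2*B*(1/10 + B))
T = -457/228 (T = -2 + 1/(-112 + (-55 - 1*61)) = -2 + 1/(-112 + (-55 - 61)) = -2 + 1/(-112 - 116) = -2 + 1/(-228) = -2 - 1/228 = -457/228 ≈ -2.0044)
(X(12) + T)*((-70 + 15)/(65 + 63)) = ((-7 + 2*12**2 + (1/5)*12) - 457/228)*((-70 + 15)/(65 + 63)) = ((-7 + 2*144 + 12/5) - 457/228)*(-55/128) = ((-7 + 288 + 12/5) - 457/228)*(-55*1/128) = (1417/5 - 457/228)*(-55/128) = (320791/1140)*(-55/128) = -3528701/29184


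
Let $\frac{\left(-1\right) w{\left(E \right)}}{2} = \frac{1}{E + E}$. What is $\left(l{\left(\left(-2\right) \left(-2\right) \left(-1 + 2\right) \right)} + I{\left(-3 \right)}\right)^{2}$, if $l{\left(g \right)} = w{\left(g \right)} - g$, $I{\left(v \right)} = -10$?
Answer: $\frac{3249}{16} \approx 203.06$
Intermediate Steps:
$w{\left(E \right)} = - \frac{1}{E}$ ($w{\left(E \right)} = - \frac{2}{E + E} = - \frac{2}{2 E} = - 2 \frac{1}{2 E} = - \frac{1}{E}$)
$l{\left(g \right)} = - g - \frac{1}{g}$ ($l{\left(g \right)} = - \frac{1}{g} - g = - g - \frac{1}{g}$)
$\left(l{\left(\left(-2\right) \left(-2\right) \left(-1 + 2\right) \right)} + I{\left(-3 \right)}\right)^{2} = \left(\left(- \left(-2\right) \left(-2\right) \left(-1 + 2\right) - \frac{1}{\left(-2\right) \left(-2\right) \left(-1 + 2\right)}\right) - 10\right)^{2} = \left(\left(- 4 \cdot 1 - \frac{1}{4 \cdot 1}\right) - 10\right)^{2} = \left(\left(\left(-1\right) 4 - \frac{1}{4}\right) - 10\right)^{2} = \left(\left(-4 - \frac{1}{4}\right) - 10\right)^{2} = \left(- \frac{17}{4} - 10\right)^{2} = \left(- \frac{57}{4}\right)^{2} = \frac{3249}{16}$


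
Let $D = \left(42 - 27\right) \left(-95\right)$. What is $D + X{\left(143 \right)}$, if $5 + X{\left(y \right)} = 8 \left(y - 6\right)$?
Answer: $-334$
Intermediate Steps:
$X{\left(y \right)} = -53 + 8 y$ ($X{\left(y \right)} = -5 + 8 \left(y - 6\right) = -5 + 8 \left(-6 + y\right) = -5 + \left(-48 + 8 y\right) = -53 + 8 y$)
$D = -1425$ ($D = 15 \left(-95\right) = -1425$)
$D + X{\left(143 \right)} = -1425 + \left(-53 + 8 \cdot 143\right) = -1425 + \left(-53 + 1144\right) = -1425 + 1091 = -334$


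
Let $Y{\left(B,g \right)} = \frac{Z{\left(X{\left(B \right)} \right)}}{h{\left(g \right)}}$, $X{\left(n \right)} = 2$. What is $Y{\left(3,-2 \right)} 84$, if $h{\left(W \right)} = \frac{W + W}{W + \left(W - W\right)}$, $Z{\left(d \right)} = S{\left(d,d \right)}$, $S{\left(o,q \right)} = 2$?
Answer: $84$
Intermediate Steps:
$Z{\left(d \right)} = 2$
$h{\left(W \right)} = 2$ ($h{\left(W \right)} = \frac{2 W}{W + 0} = \frac{2 W}{W} = 2$)
$Y{\left(B,g \right)} = 1$ ($Y{\left(B,g \right)} = \frac{2}{2} = 2 \cdot \frac{1}{2} = 1$)
$Y{\left(3,-2 \right)} 84 = 1 \cdot 84 = 84$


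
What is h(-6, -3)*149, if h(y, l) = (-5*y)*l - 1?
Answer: -13559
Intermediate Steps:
h(y, l) = -1 - 5*l*y (h(y, l) = -5*l*y - 1 = -1 - 5*l*y)
h(-6, -3)*149 = (-1 - 5*(-3)*(-6))*149 = (-1 - 90)*149 = -91*149 = -13559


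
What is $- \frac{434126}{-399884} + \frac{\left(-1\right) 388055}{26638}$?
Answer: $- \frac{17951592154}{1331513749} \approx -13.482$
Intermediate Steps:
$- \frac{434126}{-399884} + \frac{\left(-1\right) 388055}{26638} = \left(-434126\right) \left(- \frac{1}{399884}\right) - \frac{388055}{26638} = \frac{217063}{199942} - \frac{388055}{26638} = - \frac{17951592154}{1331513749}$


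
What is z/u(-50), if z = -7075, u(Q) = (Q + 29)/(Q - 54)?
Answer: -735800/21 ≈ -35038.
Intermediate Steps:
u(Q) = (29 + Q)/(-54 + Q)
z/u(-50) = -7075*(-54 - 50)/(29 - 50) = -7075/(-21/(-104)) = -7075/((-1/104*(-21))) = -7075/21/104 = -7075*104/21 = -735800/21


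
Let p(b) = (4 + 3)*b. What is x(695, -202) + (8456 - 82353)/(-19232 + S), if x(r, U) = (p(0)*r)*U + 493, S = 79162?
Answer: 29471593/59930 ≈ 491.77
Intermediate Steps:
p(b) = 7*b
x(r, U) = 493 (x(r, U) = ((7*0)*r)*U + 493 = (0*r)*U + 493 = 0*U + 493 = 0 + 493 = 493)
x(695, -202) + (8456 - 82353)/(-19232 + S) = 493 + (8456 - 82353)/(-19232 + 79162) = 493 - 73897/59930 = 29471593/59930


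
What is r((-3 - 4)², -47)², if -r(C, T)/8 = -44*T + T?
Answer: 261404224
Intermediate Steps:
r(C, T) = 344*T (r(C, T) = -8*(-44*T + T) = -(-344)*T = 344*T)
r((-3 - 4)², -47)² = (344*(-47))² = (-16168)² = 261404224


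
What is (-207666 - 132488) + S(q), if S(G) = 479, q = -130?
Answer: -339675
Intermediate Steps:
(-207666 - 132488) + S(q) = (-207666 - 132488) + 479 = -340154 + 479 = -339675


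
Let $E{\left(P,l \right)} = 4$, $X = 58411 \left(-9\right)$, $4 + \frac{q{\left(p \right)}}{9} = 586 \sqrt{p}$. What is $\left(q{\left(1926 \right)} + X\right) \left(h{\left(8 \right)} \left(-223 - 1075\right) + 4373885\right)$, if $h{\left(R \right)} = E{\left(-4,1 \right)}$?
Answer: $-2296774814355 + 69121460646 \sqrt{214} \approx -1.2856 \cdot 10^{12}$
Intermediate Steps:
$q{\left(p \right)} = -36 + 5274 \sqrt{p}$ ($q{\left(p \right)} = -36 + 9 \cdot 586 \sqrt{p} = -36 + 5274 \sqrt{p}$)
$X = -525699$
$h{\left(R \right)} = 4$
$\left(q{\left(1926 \right)} + X\right) \left(h{\left(8 \right)} \left(-223 - 1075\right) + 4373885\right) = \left(\left(-36 + 5274 \sqrt{1926}\right) - 525699\right) \left(4 \left(-223 - 1075\right) + 4373885\right) = \left(\left(-36 + 5274 \cdot 3 \sqrt{214}\right) - 525699\right) \left(4 \left(-223 - 1075\right) + 4373885\right) = \left(\left(-36 + 15822 \sqrt{214}\right) - 525699\right) \left(4 \left(-1298\right) + 4373885\right) = \left(-525735 + 15822 \sqrt{214}\right) \left(-5192 + 4373885\right) = \left(-525735 + 15822 \sqrt{214}\right) 4368693 = -2296774814355 + 69121460646 \sqrt{214}$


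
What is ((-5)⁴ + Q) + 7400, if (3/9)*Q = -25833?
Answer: -69474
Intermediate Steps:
Q = -77499 (Q = 3*(-25833) = -77499)
((-5)⁴ + Q) + 7400 = ((-5)⁴ - 77499) + 7400 = (625 - 77499) + 7400 = -76874 + 7400 = -69474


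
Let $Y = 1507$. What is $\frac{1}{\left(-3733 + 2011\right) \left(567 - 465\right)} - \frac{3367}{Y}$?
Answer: $- \frac{591394855}{264695508} \approx -2.2342$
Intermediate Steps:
$\frac{1}{\left(-3733 + 2011\right) \left(567 - 465\right)} - \frac{3367}{Y} = \frac{1}{\left(-3733 + 2011\right) \left(567 - 465\right)} - \frac{3367}{1507} = \frac{1}{\left(-1722\right) 102} - \frac{3367}{1507} = \left(- \frac{1}{1722}\right) \frac{1}{102} - \frac{3367}{1507} = - \frac{1}{175644} - \frac{3367}{1507} = - \frac{591394855}{264695508}$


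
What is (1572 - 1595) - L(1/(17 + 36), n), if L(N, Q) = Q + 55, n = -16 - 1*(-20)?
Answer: -82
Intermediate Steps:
n = 4 (n = -16 + 20 = 4)
L(N, Q) = 55 + Q
(1572 - 1595) - L(1/(17 + 36), n) = (1572 - 1595) - (55 + 4) = -23 - 1*59 = -23 - 59 = -82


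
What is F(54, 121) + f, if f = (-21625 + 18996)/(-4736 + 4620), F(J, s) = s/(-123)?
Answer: 309331/14268 ≈ 21.680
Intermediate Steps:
F(J, s) = -s/123 (F(J, s) = s*(-1/123) = -s/123)
f = 2629/116 (f = -2629/(-116) = -2629*(-1/116) = 2629/116 ≈ 22.664)
F(54, 121) + f = -1/123*121 + 2629/116 = -121/123 + 2629/116 = 309331/14268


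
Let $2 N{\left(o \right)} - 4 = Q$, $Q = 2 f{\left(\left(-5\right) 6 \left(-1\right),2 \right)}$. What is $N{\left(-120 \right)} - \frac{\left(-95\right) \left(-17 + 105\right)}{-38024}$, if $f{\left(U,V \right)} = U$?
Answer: $\frac{151051}{4753} \approx 31.78$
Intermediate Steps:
$Q = 60$ ($Q = 2 \left(-5\right) 6 \left(-1\right) = 2 \left(\left(-30\right) \left(-1\right)\right) = 2 \cdot 30 = 60$)
$N{\left(o \right)} = 32$ ($N{\left(o \right)} = 2 + \frac{1}{2} \cdot 60 = 2 + 30 = 32$)
$N{\left(-120 \right)} - \frac{\left(-95\right) \left(-17 + 105\right)}{-38024} = 32 - \frac{\left(-95\right) \left(-17 + 105\right)}{-38024} = 32 - \left(-95\right) 88 \left(- \frac{1}{38024}\right) = 32 - \left(-8360\right) \left(- \frac{1}{38024}\right) = 32 - \frac{1045}{4753} = \frac{151051}{4753}$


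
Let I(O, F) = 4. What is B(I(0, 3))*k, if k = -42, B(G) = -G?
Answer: 168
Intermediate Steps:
B(I(0, 3))*k = -1*4*(-42) = -4*(-42) = 168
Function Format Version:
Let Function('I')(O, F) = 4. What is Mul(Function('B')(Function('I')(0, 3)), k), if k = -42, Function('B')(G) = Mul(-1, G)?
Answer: 168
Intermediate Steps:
Mul(Function('B')(Function('I')(0, 3)), k) = Mul(Mul(-1, 4), -42) = Mul(-4, -42) = 168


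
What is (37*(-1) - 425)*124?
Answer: -57288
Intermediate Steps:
(37*(-1) - 425)*124 = (-37 - 425)*124 = -462*124 = -57288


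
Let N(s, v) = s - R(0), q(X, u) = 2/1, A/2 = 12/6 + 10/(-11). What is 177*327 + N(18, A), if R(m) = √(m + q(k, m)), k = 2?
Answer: 57897 - √2 ≈ 57896.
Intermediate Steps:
A = 24/11 (A = 2*(12/6 + 10/(-11)) = 2*(12*(⅙) + 10*(-1/11)) = 2*(2 - 10/11) = 2*(12/11) = 24/11 ≈ 2.1818)
q(X, u) = 2 (q(X, u) = 2*1 = 2)
R(m) = √(2 + m) (R(m) = √(m + 2) = √(2 + m))
N(s, v) = s - √2 (N(s, v) = s - √(2 + 0) = s - √2)
177*327 + N(18, A) = 177*327 + (18 - √2) = 57879 + (18 - √2) = 57897 - √2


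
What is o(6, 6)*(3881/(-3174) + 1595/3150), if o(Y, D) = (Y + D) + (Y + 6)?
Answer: -955016/55545 ≈ -17.194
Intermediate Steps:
o(Y, D) = 6 + D + 2*Y (o(Y, D) = (D + Y) + (6 + Y) = 6 + D + 2*Y)
o(6, 6)*(3881/(-3174) + 1595/3150) = (6 + 6 + 2*6)*(3881/(-3174) + 1595/3150) = (6 + 6 + 12)*(3881*(-1/3174) + 1595*(1/3150)) = 24*(-3881/3174 + 319/630) = 24*(-119377/166635) = -955016/55545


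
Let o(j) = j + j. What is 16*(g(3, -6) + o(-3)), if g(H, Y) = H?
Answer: -48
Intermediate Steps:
o(j) = 2*j
16*(g(3, -6) + o(-3)) = 16*(3 + 2*(-3)) = 16*(3 - 6) = 16*(-3) = -48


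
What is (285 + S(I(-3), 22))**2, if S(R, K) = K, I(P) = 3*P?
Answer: 94249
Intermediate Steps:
(285 + S(I(-3), 22))**2 = (285 + 22)**2 = 307**2 = 94249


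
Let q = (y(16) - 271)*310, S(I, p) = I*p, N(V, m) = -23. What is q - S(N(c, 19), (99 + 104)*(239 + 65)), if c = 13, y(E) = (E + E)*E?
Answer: 1494086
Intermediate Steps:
y(E) = 2*E**2 (y(E) = (2*E)*E = 2*E**2)
q = 74710 (q = (2*16**2 - 271)*310 = (2*256 - 271)*310 = (512 - 271)*310 = 241*310 = 74710)
q - S(N(c, 19), (99 + 104)*(239 + 65)) = 74710 - (-23)*(99 + 104)*(239 + 65) = 74710 - (-23)*203*304 = 74710 - (-23)*61712 = 74710 - 1*(-1419376) = 74710 + 1419376 = 1494086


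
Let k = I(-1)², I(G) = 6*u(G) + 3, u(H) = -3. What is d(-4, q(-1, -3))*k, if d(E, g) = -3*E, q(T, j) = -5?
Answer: 2700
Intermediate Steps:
I(G) = -15 (I(G) = 6*(-3) + 3 = -18 + 3 = -15)
k = 225 (k = (-15)² = 225)
d(-4, q(-1, -3))*k = -3*(-4)*225 = 12*225 = 2700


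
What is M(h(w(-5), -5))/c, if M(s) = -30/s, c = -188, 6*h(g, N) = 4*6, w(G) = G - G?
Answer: 15/376 ≈ 0.039894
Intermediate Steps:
w(G) = 0
h(g, N) = 4 (h(g, N) = (4*6)/6 = (⅙)*24 = 4)
M(h(w(-5), -5))/c = -30/4/(-188) = -30*¼*(-1/188) = -15/2*(-1/188) = 15/376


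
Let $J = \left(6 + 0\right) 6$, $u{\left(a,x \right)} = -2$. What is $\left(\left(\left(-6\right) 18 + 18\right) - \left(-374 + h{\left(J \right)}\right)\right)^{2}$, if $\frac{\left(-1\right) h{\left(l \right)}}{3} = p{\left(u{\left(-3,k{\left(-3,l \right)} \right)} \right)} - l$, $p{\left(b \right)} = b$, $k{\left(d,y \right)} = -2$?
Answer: $28900$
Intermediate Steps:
$J = 36$ ($J = 6 \cdot 6 = 36$)
$h{\left(l \right)} = 6 + 3 l$ ($h{\left(l \right)} = - 3 \left(-2 - l\right) = 6 + 3 l$)
$\left(\left(\left(-6\right) 18 + 18\right) - \left(-374 + h{\left(J \right)}\right)\right)^{2} = \left(\left(\left(-6\right) 18 + 18\right) + \left(374 - \left(6 + 3 \cdot 36\right)\right)\right)^{2} = \left(\left(-108 + 18\right) + \left(374 - \left(6 + 108\right)\right)\right)^{2} = \left(-90 + \left(374 - 114\right)\right)^{2} = \left(-90 + 260\right)^{2} = 170^{2} = 28900$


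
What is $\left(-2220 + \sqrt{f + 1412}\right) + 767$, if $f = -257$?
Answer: $-1453 + \sqrt{1155} \approx -1419.0$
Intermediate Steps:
$\left(-2220 + \sqrt{f + 1412}\right) + 767 = \left(-2220 + \sqrt{-257 + 1412}\right) + 767 = \left(-2220 + \sqrt{1155}\right) + 767 = -1453 + \sqrt{1155}$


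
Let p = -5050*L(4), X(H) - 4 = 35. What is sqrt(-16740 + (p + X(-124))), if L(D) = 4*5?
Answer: I*sqrt(117701) ≈ 343.08*I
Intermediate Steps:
L(D) = 20
X(H) = 39 (X(H) = 4 + 35 = 39)
p = -101000 (p = -5050*20 = -101000)
sqrt(-16740 + (p + X(-124))) = sqrt(-16740 + (-101000 + 39)) = sqrt(-16740 - 100961) = sqrt(-117701) = I*sqrt(117701)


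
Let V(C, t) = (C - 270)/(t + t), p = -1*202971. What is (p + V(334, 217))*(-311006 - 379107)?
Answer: 30395802798275/217 ≈ 1.4007e+11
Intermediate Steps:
p = -202971
V(C, t) = (-270 + C)/(2*t) (V(C, t) = (-270 + C)/((2*t)) = (-270 + C)*(1/(2*t)) = (-270 + C)/(2*t))
(p + V(334, 217))*(-311006 - 379107) = (-202971 + (½)*(-270 + 334)/217)*(-311006 - 379107) = (-202971 + (½)*(1/217)*64)*(-690113) = (-202971 + 32/217)*(-690113) = -44044675/217*(-690113) = 30395802798275/217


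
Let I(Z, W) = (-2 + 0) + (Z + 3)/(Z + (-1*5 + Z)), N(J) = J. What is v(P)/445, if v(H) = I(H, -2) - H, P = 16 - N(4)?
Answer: -251/8455 ≈ -0.029687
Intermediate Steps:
P = 12 (P = 16 - 1*4 = 16 - 4 = 12)
I(Z, W) = -2 + (3 + Z)/(-5 + 2*Z) (I(Z, W) = -2 + (3 + Z)/(Z + (-5 + Z)) = -2 + (3 + Z)/(-5 + 2*Z))
v(H) = -H + (13 - 3*H)/(-5 + 2*H) (v(H) = (13 - 3*H)/(-5 + 2*H) - H = -H + (13 - 3*H)/(-5 + 2*H))
v(P)/445 = ((13 - 2*12² + 2*12)/(-5 + 2*12))/445 = ((13 - 2*144 + 24)/(-5 + 24))*(1/445) = ((13 - 288 + 24)/19)*(1/445) = ((1/19)*(-251))*(1/445) = -251/19*1/445 = -251/8455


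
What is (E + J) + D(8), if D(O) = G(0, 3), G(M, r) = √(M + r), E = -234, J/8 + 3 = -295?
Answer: -2618 + √3 ≈ -2616.3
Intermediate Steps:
J = -2384 (J = -24 + 8*(-295) = -24 - 2360 = -2384)
D(O) = √3 (D(O) = √(0 + 3) = √3)
(E + J) + D(8) = (-234 - 2384) + √3 = -2618 + √3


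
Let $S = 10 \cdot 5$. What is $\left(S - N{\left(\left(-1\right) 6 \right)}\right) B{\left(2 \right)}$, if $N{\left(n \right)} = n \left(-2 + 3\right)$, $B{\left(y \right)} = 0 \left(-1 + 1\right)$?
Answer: $0$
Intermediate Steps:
$S = 50$
$B{\left(y \right)} = 0$ ($B{\left(y \right)} = 0 \cdot 0 = 0$)
$N{\left(n \right)} = n$ ($N{\left(n \right)} = n 1 = n$)
$\left(S - N{\left(\left(-1\right) 6 \right)}\right) B{\left(2 \right)} = \left(50 - \left(-1\right) 6\right) 0 = \left(50 - -6\right) 0 = \left(50 + 6\right) 0 = 56 \cdot 0 = 0$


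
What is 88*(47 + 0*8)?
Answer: 4136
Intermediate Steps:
88*(47 + 0*8) = 88*(47 + 0) = 88*47 = 4136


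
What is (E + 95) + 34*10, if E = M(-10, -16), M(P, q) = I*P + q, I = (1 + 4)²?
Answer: 169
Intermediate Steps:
I = 25 (I = 5² = 25)
M(P, q) = q + 25*P (M(P, q) = 25*P + q = q + 25*P)
E = -266 (E = -16 + 25*(-10) = -16 - 250 = -266)
(E + 95) + 34*10 = (-266 + 95) + 34*10 = -171 + 340 = 169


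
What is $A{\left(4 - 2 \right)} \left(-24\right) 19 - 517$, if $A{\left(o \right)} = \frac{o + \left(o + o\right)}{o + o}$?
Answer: $-1201$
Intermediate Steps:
$A{\left(o \right)} = \frac{3}{2}$ ($A{\left(o \right)} = \frac{o + 2 o}{2 o} = 3 o \frac{1}{2 o} = \frac{3}{2}$)
$A{\left(4 - 2 \right)} \left(-24\right) 19 - 517 = \frac{3}{2} \left(-24\right) 19 - 517 = \left(-36\right) 19 - 517 = -684 - 517 = -1201$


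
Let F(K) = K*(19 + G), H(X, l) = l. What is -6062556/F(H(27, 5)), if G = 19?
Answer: -3031278/95 ≈ -31908.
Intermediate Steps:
F(K) = 38*K (F(K) = K*(19 + 19) = K*38 = 38*K)
-6062556/F(H(27, 5)) = -6062556/(38*5) = -6062556/190 = -6062556*1/190 = -3031278/95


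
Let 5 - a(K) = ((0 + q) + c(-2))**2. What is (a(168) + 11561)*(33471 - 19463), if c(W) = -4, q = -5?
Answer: 160881880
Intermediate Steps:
a(K) = -76 (a(K) = 5 - ((0 - 5) - 4)**2 = 5 - (-5 - 4)**2 = 5 - 1*(-9)**2 = 5 - 1*81 = 5 - 81 = -76)
(a(168) + 11561)*(33471 - 19463) = (-76 + 11561)*(33471 - 19463) = 11485*14008 = 160881880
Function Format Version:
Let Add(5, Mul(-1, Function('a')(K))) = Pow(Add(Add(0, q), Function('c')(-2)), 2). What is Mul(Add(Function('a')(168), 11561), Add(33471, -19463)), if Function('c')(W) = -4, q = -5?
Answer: 160881880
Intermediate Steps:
Function('a')(K) = -76 (Function('a')(K) = Add(5, Mul(-1, Pow(Add(Add(0, -5), -4), 2))) = Add(5, Mul(-1, Pow(Add(-5, -4), 2))) = Add(5, Mul(-1, Pow(-9, 2))) = Add(5, Mul(-1, 81)) = Add(5, -81) = -76)
Mul(Add(Function('a')(168), 11561), Add(33471, -19463)) = Mul(Add(-76, 11561), Add(33471, -19463)) = Mul(11485, 14008) = 160881880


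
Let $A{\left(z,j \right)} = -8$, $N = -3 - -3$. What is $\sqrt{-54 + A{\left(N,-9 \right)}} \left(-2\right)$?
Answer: $- 2 i \sqrt{62} \approx - 15.748 i$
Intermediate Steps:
$N = 0$ ($N = -3 + 3 = 0$)
$\sqrt{-54 + A{\left(N,-9 \right)}} \left(-2\right) = \sqrt{-54 - 8} \left(-2\right) = \sqrt{-62} \left(-2\right) = i \sqrt{62} \left(-2\right) = - 2 i \sqrt{62}$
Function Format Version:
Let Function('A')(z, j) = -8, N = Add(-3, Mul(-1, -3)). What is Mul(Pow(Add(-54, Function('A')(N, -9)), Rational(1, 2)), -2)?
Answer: Mul(-2, I, Pow(62, Rational(1, 2))) ≈ Mul(-15.748, I)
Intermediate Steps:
N = 0 (N = Add(-3, 3) = 0)
Mul(Pow(Add(-54, Function('A')(N, -9)), Rational(1, 2)), -2) = Mul(Pow(Add(-54, -8), Rational(1, 2)), -2) = Mul(Pow(-62, Rational(1, 2)), -2) = Mul(Mul(I, Pow(62, Rational(1, 2))), -2) = Mul(-2, I, Pow(62, Rational(1, 2)))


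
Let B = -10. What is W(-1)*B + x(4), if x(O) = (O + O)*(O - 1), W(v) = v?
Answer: 34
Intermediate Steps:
x(O) = 2*O*(-1 + O) (x(O) = (2*O)*(-1 + O) = 2*O*(-1 + O))
W(-1)*B + x(4) = -1*(-10) + 2*4*(-1 + 4) = 10 + 2*4*3 = 10 + 24 = 34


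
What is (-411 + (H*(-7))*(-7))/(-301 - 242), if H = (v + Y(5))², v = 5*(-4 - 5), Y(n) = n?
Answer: -77989/543 ≈ -143.63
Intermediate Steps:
v = -45 (v = 5*(-9) = -45)
H = 1600 (H = (-45 + 5)² = (-40)² = 1600)
(-411 + (H*(-7))*(-7))/(-301 - 242) = (-411 + (1600*(-7))*(-7))/(-301 - 242) = (-411 - 11200*(-7))/(-543) = (-411 + 78400)*(-1/543) = 77989*(-1/543) = -77989/543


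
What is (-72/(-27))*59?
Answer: 472/3 ≈ 157.33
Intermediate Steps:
(-72/(-27))*59 = -1/27*(-72)*59 = (8/3)*59 = 472/3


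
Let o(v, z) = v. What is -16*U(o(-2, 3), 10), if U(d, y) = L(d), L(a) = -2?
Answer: 32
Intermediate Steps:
U(d, y) = -2
-16*U(o(-2, 3), 10) = -16*(-2) = 32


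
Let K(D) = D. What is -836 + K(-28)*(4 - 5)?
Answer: -808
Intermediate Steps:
-836 + K(-28)*(4 - 5) = -836 - 28*(4 - 5) = -836 - 28*(-1) = -836 + 28 = -808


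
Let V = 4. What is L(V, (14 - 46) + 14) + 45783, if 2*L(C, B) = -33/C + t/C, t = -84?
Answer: 366147/8 ≈ 45768.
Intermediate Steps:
L(C, B) = -117/(2*C) (L(C, B) = (-33/C - 84/C)/2 = (-117/C)/2 = -117/(2*C))
L(V, (14 - 46) + 14) + 45783 = -117/2/4 + 45783 = -117/2*¼ + 45783 = -117/8 + 45783 = 366147/8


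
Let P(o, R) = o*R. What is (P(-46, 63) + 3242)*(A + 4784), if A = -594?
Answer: 1441360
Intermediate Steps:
P(o, R) = R*o
(P(-46, 63) + 3242)*(A + 4784) = (63*(-46) + 3242)*(-594 + 4784) = (-2898 + 3242)*4190 = 344*4190 = 1441360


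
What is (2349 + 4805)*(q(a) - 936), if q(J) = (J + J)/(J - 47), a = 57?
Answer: -33072942/5 ≈ -6.6146e+6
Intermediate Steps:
q(J) = 2*J/(-47 + J) (q(J) = (2*J)/(-47 + J) = 2*J/(-47 + J))
(2349 + 4805)*(q(a) - 936) = (2349 + 4805)*(2*57/(-47 + 57) - 936) = 7154*(2*57/10 - 936) = 7154*(2*57*(⅒) - 936) = 7154*(57/5 - 936) = 7154*(-4623/5) = -33072942/5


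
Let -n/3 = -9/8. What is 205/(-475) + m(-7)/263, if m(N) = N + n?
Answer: -89019/199880 ≈ -0.44536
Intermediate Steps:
n = 27/8 (n = -(-27)/8 = -3*(-9/8) = 27/8 ≈ 3.3750)
m(N) = 27/8 + N (m(N) = N + 27/8 = 27/8 + N)
205/(-475) + m(-7)/263 = 205/(-475) + (27/8 - 7)/263 = 205*(-1/475) - 29/8*1/263 = -41/95 - 29/2104 = -89019/199880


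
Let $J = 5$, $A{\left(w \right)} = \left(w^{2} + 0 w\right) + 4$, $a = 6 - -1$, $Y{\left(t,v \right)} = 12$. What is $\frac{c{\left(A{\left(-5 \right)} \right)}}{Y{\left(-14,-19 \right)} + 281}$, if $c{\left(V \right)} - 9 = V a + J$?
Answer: $\frac{217}{293} \approx 0.74061$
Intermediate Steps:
$a = 7$ ($a = 6 + 1 = 7$)
$A{\left(w \right)} = 4 + w^{2}$ ($A{\left(w \right)} = \left(w^{2} + 0\right) + 4 = w^{2} + 4 = 4 + w^{2}$)
$c{\left(V \right)} = 14 + 7 V$ ($c{\left(V \right)} = 9 + \left(V 7 + 5\right) = 9 + \left(7 V + 5\right) = 9 + \left(5 + 7 V\right) = 14 + 7 V$)
$\frac{c{\left(A{\left(-5 \right)} \right)}}{Y{\left(-14,-19 \right)} + 281} = \frac{14 + 7 \left(4 + \left(-5\right)^{2}\right)}{12 + 281} = \frac{14 + 7 \left(4 + 25\right)}{293} = \left(14 + 7 \cdot 29\right) \frac{1}{293} = \left(14 + 203\right) \frac{1}{293} = 217 \cdot \frac{1}{293} = \frac{217}{293}$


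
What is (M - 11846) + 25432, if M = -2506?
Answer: 11080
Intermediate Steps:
(M - 11846) + 25432 = (-2506 - 11846) + 25432 = -14352 + 25432 = 11080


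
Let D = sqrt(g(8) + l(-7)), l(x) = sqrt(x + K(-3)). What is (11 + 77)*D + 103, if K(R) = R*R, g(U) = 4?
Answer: 103 + 88*sqrt(4 + sqrt(2)) ≈ 307.76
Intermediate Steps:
K(R) = R**2
l(x) = sqrt(9 + x) (l(x) = sqrt(x + (-3)**2) = sqrt(x + 9) = sqrt(9 + x))
D = sqrt(4 + sqrt(2)) (D = sqrt(4 + sqrt(9 - 7)) = sqrt(4 + sqrt(2)) ≈ 2.3268)
(11 + 77)*D + 103 = (11 + 77)*sqrt(4 + sqrt(2)) + 103 = 88*sqrt(4 + sqrt(2)) + 103 = 103 + 88*sqrt(4 + sqrt(2))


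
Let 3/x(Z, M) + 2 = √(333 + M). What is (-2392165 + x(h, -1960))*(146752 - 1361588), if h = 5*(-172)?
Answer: 677118542307308/233 + 520644*I*√1627/233 ≈ 2.9061e+12 + 90132.0*I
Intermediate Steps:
h = -860
x(Z, M) = 3/(-2 + √(333 + M))
(-2392165 + x(h, -1960))*(146752 - 1361588) = (-2392165 + 3/(-2 + √(333 - 1960)))*(146752 - 1361588) = (-2392165 + 3/(-2 + √(-1627)))*(-1214836) = (-2392165 + 3/(-2 + I*√1627))*(-1214836) = 2906088159940 - 3644508/(-2 + I*√1627)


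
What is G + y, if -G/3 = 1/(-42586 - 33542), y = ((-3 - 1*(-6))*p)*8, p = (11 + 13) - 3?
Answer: 12789505/25376 ≈ 504.00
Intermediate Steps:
p = 21 (p = 24 - 3 = 21)
y = 504 (y = ((-3 - 1*(-6))*21)*8 = ((-3 + 6)*21)*8 = (3*21)*8 = 63*8 = 504)
G = 1/25376 (G = -3/(-42586 - 33542) = -3/(-76128) = -3*(-1/76128) = 1/25376 ≈ 3.9407e-5)
G + y = 1/25376 + 504 = 12789505/25376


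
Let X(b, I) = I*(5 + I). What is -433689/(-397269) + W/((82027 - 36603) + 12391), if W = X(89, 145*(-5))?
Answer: 15496543169/1531207149 ≈ 10.120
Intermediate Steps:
W = 522000 (W = (145*(-5))*(5 + 145*(-5)) = -725*(5 - 725) = -725*(-720) = 522000)
-433689/(-397269) + W/((82027 - 36603) + 12391) = -433689/(-397269) + 522000/((82027 - 36603) + 12391) = -433689*(-1/397269) + 522000/(45424 + 12391) = 144563/132423 + 522000/57815 = 144563/132423 + 522000*(1/57815) = 144563/132423 + 104400/11563 = 15496543169/1531207149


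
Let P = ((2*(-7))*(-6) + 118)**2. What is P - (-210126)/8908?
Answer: 181846079/4454 ≈ 40828.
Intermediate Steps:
P = 40804 (P = (-14*(-6) + 118)**2 = (84 + 118)**2 = 202**2 = 40804)
P - (-210126)/8908 = 40804 - (-210126)/8908 = 40804 - 1*(-105063/4454) = 40804 + 105063/4454 = 181846079/4454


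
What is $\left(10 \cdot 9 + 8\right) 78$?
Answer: $7644$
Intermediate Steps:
$\left(10 \cdot 9 + 8\right) 78 = \left(90 + 8\right) 78 = 98 \cdot 78 = 7644$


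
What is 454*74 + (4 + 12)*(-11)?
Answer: 33420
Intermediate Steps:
454*74 + (4 + 12)*(-11) = 33596 + 16*(-11) = 33596 - 176 = 33420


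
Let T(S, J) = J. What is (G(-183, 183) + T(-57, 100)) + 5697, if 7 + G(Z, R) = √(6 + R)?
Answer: 5790 + 3*√21 ≈ 5803.8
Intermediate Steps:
G(Z, R) = -7 + √(6 + R)
(G(-183, 183) + T(-57, 100)) + 5697 = ((-7 + √(6 + 183)) + 100) + 5697 = ((-7 + √189) + 100) + 5697 = ((-7 + 3*√21) + 100) + 5697 = (93 + 3*√21) + 5697 = 5790 + 3*√21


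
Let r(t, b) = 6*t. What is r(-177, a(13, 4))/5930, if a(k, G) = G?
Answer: -531/2965 ≈ -0.17909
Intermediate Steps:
r(-177, a(13, 4))/5930 = (6*(-177))/5930 = -1062*1/5930 = -531/2965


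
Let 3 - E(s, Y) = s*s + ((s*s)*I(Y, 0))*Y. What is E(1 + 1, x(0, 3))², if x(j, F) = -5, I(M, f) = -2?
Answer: 1681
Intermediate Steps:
E(s, Y) = 3 - s² + 2*Y*s² (E(s, Y) = 3 - (s*s + ((s*s)*(-2))*Y) = 3 - (s² + (s²*(-2))*Y) = 3 - (s² + (-2*s²)*Y) = 3 - (s² - 2*Y*s²) = 3 + (-s² + 2*Y*s²) = 3 - s² + 2*Y*s²)
E(1 + 1, x(0, 3))² = (3 - (1 + 1)² + 2*(-5)*(1 + 1)²)² = (3 - 1*2² + 2*(-5)*2²)² = (3 - 1*4 + 2*(-5)*4)² = (3 - 4 - 40)² = (-41)² = 1681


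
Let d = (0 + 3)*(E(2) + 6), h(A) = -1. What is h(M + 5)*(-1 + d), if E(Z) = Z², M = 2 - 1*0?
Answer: -29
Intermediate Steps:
M = 2 (M = 2 + 0 = 2)
d = 30 (d = (0 + 3)*(2² + 6) = 3*(4 + 6) = 3*10 = 30)
h(M + 5)*(-1 + d) = -(-1 + 30) = -1*29 = -29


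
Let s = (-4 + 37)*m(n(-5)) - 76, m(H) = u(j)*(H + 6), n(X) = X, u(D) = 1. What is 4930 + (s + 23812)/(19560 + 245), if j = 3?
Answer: 97662419/19805 ≈ 4931.2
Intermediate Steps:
m(H) = 6 + H (m(H) = 1*(H + 6) = 1*(6 + H) = 6 + H)
s = -43 (s = (-4 + 37)*(6 - 5) - 76 = 33*1 - 76 = 33 - 76 = -43)
4930 + (s + 23812)/(19560 + 245) = 4930 + (-43 + 23812)/(19560 + 245) = 4930 + 23769/19805 = 97662419/19805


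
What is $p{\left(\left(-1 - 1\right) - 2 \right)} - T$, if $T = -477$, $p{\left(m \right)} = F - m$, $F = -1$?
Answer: $480$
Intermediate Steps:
$p{\left(m \right)} = -1 - m$
$p{\left(\left(-1 - 1\right) - 2 \right)} - T = \left(-1 - \left(\left(-1 - 1\right) - 2\right)\right) - -477 = \left(-1 - \left(-2 - 2\right)\right) + 477 = \left(-1 - -4\right) + 477 = \left(-1 + 4\right) + 477 = 3 + 477 = 480$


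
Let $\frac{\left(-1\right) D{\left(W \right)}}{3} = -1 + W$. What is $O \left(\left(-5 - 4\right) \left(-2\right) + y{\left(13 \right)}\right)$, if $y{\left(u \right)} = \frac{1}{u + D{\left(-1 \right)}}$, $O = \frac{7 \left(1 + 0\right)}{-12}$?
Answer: $- \frac{2401}{228} \approx -10.531$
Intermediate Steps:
$D{\left(W \right)} = 3 - 3 W$ ($D{\left(W \right)} = - 3 \left(-1 + W\right) = 3 - 3 W$)
$O = - \frac{7}{12}$ ($O = 7 \cdot 1 \left(- \frac{1}{12}\right) = 7 \left(- \frac{1}{12}\right) = - \frac{7}{12} \approx -0.58333$)
$y{\left(u \right)} = \frac{1}{6 + u}$ ($y{\left(u \right)} = \frac{1}{u + \left(3 - -3\right)} = \frac{1}{u + \left(3 + 3\right)} = \frac{1}{u + 6} = \frac{1}{6 + u}$)
$O \left(\left(-5 - 4\right) \left(-2\right) + y{\left(13 \right)}\right) = - \frac{7 \left(\left(-5 - 4\right) \left(-2\right) + \frac{1}{6 + 13}\right)}{12} = - \frac{7 \left(\left(-9\right) \left(-2\right) + \frac{1}{19}\right)}{12} = - \frac{7 \left(18 + \frac{1}{19}\right)}{12} = \left(- \frac{7}{12}\right) \frac{343}{19} = - \frac{2401}{228}$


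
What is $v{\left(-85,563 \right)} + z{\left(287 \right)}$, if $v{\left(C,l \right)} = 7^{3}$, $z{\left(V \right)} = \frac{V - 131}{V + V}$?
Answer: $\frac{98519}{287} \approx 343.27$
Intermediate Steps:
$z{\left(V \right)} = \frac{-131 + V}{2 V}$
$v{\left(C,l \right)} = 343$
$v{\left(-85,563 \right)} + z{\left(287 \right)} = 343 + \frac{-131 + 287}{2 \cdot 287} = 343 + \frac{1}{2} \cdot \frac{1}{287} \cdot 156 = 343 + \frac{78}{287} = \frac{98519}{287}$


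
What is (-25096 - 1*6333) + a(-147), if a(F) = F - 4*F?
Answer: -30988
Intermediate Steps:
a(F) = -3*F
(-25096 - 1*6333) + a(-147) = (-25096 - 1*6333) - 3*(-147) = (-25096 - 6333) + 441 = -31429 + 441 = -30988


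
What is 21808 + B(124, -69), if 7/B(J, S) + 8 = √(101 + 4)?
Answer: 894184/41 + 7*√105/41 ≈ 21811.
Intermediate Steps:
B(J, S) = 7/(-8 + √105) (B(J, S) = 7/(-8 + √(101 + 4)) = 7/(-8 + √105))
21808 + B(124, -69) = 21808 + (56/41 + 7*√105/41) = 894184/41 + 7*√105/41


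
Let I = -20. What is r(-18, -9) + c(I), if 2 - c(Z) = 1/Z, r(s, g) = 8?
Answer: 201/20 ≈ 10.050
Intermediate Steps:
c(Z) = 2 - 1/Z
r(-18, -9) + c(I) = 8 + (2 - 1/(-20)) = 8 + (2 - 1*(-1/20)) = 8 + (2 + 1/20) = 8 + 41/20 = 201/20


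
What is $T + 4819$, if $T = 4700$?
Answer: $9519$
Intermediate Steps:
$T + 4819 = 4700 + 4819 = 9519$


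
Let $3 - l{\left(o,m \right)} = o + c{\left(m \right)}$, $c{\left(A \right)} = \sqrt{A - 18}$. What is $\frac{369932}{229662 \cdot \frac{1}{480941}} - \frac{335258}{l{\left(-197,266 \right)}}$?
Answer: $\frac{441068525021864}{570595239} - \frac{167629 \sqrt{62}}{9938} \approx 7.7286 \cdot 10^{5}$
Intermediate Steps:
$c{\left(A \right)} = \sqrt{-18 + A}$
$l{\left(o,m \right)} = 3 - o - \sqrt{-18 + m}$ ($l{\left(o,m \right)} = 3 - \left(o + \sqrt{-18 + m}\right) = 3 - o - \sqrt{-18 + m}$)
$\frac{369932}{229662 \cdot \frac{1}{480941}} - \frac{335258}{l{\left(-197,266 \right)}} = \frac{369932}{229662 \cdot \frac{1}{480941}} - \frac{335258}{3 - -197 - \sqrt{-18 + 266}} = \frac{369932}{229662 \cdot \frac{1}{480941}} - \frac{335258}{3 + 197 - \sqrt{248}} = \frac{369932}{\frac{229662}{480941}} - \frac{335258}{3 + 197 - 2 \sqrt{62}} = 369932 \cdot \frac{480941}{229662} - \frac{335258}{3 + 197 - 2 \sqrt{62}} = \frac{88957733006}{114831} - \frac{335258}{200 - 2 \sqrt{62}}$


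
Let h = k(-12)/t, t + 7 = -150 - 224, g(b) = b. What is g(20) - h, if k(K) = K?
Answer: 2536/127 ≈ 19.969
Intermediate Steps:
t = -381 (t = -7 + (-150 - 224) = -7 - 374 = -381)
h = 4/127 (h = -12/(-381) = -12*(-1/381) = 4/127 ≈ 0.031496)
g(20) - h = 20 - 1*4/127 = 20 - 4/127 = 2536/127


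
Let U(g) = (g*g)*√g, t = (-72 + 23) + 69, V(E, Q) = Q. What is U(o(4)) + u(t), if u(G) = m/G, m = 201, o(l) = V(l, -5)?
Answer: 201/20 + 25*I*√5 ≈ 10.05 + 55.902*I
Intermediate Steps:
o(l) = -5
t = 20 (t = -49 + 69 = 20)
U(g) = g^(5/2) (U(g) = g²*√g = g^(5/2))
u(G) = 201/G
U(o(4)) + u(t) = (-5)^(5/2) + 201/20 = 25*I*√5 + 201*(1/20) = 25*I*√5 + 201/20 = 201/20 + 25*I*√5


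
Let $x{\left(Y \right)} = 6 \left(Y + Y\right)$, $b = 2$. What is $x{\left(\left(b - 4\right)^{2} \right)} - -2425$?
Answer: $2473$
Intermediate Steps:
$x{\left(Y \right)} = 12 Y$ ($x{\left(Y \right)} = 6 \cdot 2 Y = 12 Y$)
$x{\left(\left(b - 4\right)^{2} \right)} - -2425 = 12 \left(2 - 4\right)^{2} - -2425 = 12 \left(-2\right)^{2} + 2425 = 12 \cdot 4 + 2425 = 48 + 2425 = 2473$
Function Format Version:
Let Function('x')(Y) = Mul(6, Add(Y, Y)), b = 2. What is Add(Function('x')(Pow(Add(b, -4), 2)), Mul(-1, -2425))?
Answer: 2473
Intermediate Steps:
Function('x')(Y) = Mul(12, Y) (Function('x')(Y) = Mul(6, Mul(2, Y)) = Mul(12, Y))
Add(Function('x')(Pow(Add(b, -4), 2)), Mul(-1, -2425)) = Add(Mul(12, Pow(Add(2, -4), 2)), Mul(-1, -2425)) = Add(Mul(12, Pow(-2, 2)), 2425) = Add(Mul(12, 4), 2425) = Add(48, 2425) = 2473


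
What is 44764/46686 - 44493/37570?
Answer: -6377689/28290210 ≈ -0.22544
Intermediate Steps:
44764/46686 - 44493/37570 = 44764*(1/46686) - 44493*1/37570 = 722/753 - 44493/37570 = -6377689/28290210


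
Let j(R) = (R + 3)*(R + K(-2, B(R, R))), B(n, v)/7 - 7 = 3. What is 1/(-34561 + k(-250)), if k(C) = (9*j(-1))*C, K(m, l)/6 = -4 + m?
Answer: 1/131939 ≈ 7.5793e-6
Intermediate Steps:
B(n, v) = 70 (B(n, v) = 49 + 7*3 = 49 + 21 = 70)
K(m, l) = -24 + 6*m (K(m, l) = 6*(-4 + m) = -24 + 6*m)
j(R) = (-36 + R)*(3 + R) (j(R) = (R + 3)*(R + (-24 + 6*(-2))) = (3 + R)*(R + (-24 - 12)) = (3 + R)*(R - 36) = (3 + R)*(-36 + R) = (-36 + R)*(3 + R))
k(C) = -666*C (k(C) = (9*(-108 + (-1)² - 33*(-1)))*C = (9*(-108 + 1 + 33))*C = (9*(-74))*C = -666*C)
1/(-34561 + k(-250)) = 1/(-34561 - 666*(-250)) = 1/(-34561 + 166500) = 1/131939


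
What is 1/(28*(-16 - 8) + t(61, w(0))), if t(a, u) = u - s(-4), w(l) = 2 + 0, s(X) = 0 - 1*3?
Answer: -1/667 ≈ -0.0014993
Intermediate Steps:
s(X) = -3 (s(X) = 0 - 3 = -3)
w(l) = 2
t(a, u) = 3 + u (t(a, u) = u - 1*(-3) = u + 3 = 3 + u)
1/(28*(-16 - 8) + t(61, w(0))) = 1/(28*(-16 - 8) + (3 + 2)) = 1/(28*(-24) + 5) = 1/(-672 + 5) = 1/(-667) = -1/667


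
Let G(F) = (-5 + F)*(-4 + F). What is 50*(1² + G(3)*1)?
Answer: 150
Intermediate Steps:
50*(1² + G(3)*1) = 50*(1² + (20 + 3² - 9*3)*1) = 50*(1 + (20 + 9 - 27)*1) = 50*(1 + 2*1) = 50*(1 + 2) = 50*3 = 150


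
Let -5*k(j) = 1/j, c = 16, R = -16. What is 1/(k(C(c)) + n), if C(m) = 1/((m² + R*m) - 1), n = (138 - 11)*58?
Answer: 5/36831 ≈ 0.00013576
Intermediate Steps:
n = 7366 (n = 127*58 = 7366)
C(m) = 1/(-1 + m² - 16*m) (C(m) = 1/((m² - 16*m) - 1) = 1/(-1 + m² - 16*m))
k(j) = -1/(5*j)
1/(k(C(c)) + n) = 1/(-1/(5*(1/(-1 + 16² - 16*16))) + 7366) = 1/(-1/(5*(1/(-1 + 256 - 256))) + 7366) = 1/(-1/(5*(1/(-1))) + 7366) = 1/(-⅕/(-1) + 7366) = 1/(-⅕*(-1) + 7366) = 1/(⅕ + 7366) = 1/(36831/5) = 5/36831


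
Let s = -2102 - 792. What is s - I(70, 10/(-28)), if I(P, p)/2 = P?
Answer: -3034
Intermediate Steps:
I(P, p) = 2*P
s = -2894
s - I(70, 10/(-28)) = -2894 - 2*70 = -2894 - 1*140 = -2894 - 140 = -3034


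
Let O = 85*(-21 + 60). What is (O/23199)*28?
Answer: 30940/7733 ≈ 4.0010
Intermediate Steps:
O = 3315 (O = 85*39 = 3315)
(O/23199)*28 = (3315/23199)*28 = (3315*(1/23199))*28 = (1105/7733)*28 = 30940/7733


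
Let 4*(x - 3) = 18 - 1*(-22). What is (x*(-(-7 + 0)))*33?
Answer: 3003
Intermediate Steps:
x = 13 (x = 3 + (18 - 1*(-22))/4 = 3 + (18 + 22)/4 = 3 + (¼)*40 = 3 + 10 = 13)
(x*(-(-7 + 0)))*33 = (13*(-(-7 + 0)))*33 = (13*(-1*(-7)))*33 = (13*7)*33 = 91*33 = 3003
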